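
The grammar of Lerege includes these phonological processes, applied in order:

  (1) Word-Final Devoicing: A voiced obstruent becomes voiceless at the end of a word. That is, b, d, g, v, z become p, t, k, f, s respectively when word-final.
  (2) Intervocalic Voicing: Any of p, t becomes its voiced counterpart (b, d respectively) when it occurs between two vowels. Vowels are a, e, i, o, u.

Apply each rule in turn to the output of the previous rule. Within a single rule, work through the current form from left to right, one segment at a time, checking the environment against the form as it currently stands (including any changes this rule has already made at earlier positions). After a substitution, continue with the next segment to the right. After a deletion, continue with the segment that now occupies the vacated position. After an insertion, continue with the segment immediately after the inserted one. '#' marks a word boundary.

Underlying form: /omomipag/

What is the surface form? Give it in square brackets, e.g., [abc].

[omomibak]

(1) Word-Final Devoicing: [omomipag] → [omomipak]
(2) Intervocalic Voicing: [omomipak] → [omomibak]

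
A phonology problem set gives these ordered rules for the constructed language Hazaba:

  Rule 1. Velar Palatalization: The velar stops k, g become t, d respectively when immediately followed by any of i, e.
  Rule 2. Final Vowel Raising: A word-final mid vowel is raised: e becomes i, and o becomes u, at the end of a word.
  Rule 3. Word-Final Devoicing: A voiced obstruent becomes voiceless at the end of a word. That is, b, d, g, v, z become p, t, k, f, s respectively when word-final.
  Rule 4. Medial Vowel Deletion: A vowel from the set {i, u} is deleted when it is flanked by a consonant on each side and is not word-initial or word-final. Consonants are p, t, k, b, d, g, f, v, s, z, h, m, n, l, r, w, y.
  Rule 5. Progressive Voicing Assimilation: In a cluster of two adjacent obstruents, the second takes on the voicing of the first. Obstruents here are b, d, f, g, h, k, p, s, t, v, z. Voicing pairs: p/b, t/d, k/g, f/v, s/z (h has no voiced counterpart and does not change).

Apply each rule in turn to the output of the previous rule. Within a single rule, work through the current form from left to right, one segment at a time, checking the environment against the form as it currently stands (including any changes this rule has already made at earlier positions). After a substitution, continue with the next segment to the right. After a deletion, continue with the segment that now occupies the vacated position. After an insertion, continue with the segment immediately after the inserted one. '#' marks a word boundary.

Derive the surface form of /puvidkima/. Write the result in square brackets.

[pfttma]

Rule 1 Velar Palatalization: [puvidkima] → [puvidtima]
Rule 2 Final Vowel Raising: no change — [puvidtima]
Rule 3 Word-Final Devoicing: no change — [puvidtima]
Rule 4 Medial Vowel Deletion: [puvidtima] → [pvdtma]
Rule 5 Progressive Voicing Assimilation: [pvdtma] → [pfttma]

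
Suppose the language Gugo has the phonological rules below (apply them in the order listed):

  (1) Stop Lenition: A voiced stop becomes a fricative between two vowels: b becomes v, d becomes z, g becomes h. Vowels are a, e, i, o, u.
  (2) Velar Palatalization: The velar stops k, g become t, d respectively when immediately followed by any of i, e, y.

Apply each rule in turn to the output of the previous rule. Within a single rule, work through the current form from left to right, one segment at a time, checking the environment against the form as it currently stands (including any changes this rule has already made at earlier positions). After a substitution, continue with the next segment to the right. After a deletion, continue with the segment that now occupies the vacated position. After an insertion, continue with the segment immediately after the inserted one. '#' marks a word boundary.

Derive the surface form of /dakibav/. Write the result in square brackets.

[dativav]

(1) Stop Lenition: [dakibav] → [dakivav]
(2) Velar Palatalization: [dakivav] → [dativav]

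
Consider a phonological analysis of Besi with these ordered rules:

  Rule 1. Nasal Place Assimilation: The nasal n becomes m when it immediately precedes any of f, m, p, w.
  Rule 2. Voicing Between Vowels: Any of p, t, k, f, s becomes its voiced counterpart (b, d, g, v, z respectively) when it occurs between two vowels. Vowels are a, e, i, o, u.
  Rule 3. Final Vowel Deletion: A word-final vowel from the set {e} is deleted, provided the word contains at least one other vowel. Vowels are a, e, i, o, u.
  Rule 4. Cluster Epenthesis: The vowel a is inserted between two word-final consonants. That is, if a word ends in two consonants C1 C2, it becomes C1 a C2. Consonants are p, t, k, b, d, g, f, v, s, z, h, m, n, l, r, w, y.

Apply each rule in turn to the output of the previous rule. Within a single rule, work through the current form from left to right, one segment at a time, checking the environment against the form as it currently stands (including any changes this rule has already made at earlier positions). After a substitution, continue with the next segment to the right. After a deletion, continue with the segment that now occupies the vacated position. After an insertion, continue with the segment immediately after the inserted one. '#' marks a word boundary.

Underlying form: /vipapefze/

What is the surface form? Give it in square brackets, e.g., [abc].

[vibabefaz]

Rule 1 Nasal Place Assimilation: no change — [vipapefze]
Rule 2 Voicing Between Vowels: [vipapefze] → [vibabefze]
Rule 3 Final Vowel Deletion: [vibabefze] → [vibabefz]
Rule 4 Cluster Epenthesis: [vibabefz] → [vibabefaz]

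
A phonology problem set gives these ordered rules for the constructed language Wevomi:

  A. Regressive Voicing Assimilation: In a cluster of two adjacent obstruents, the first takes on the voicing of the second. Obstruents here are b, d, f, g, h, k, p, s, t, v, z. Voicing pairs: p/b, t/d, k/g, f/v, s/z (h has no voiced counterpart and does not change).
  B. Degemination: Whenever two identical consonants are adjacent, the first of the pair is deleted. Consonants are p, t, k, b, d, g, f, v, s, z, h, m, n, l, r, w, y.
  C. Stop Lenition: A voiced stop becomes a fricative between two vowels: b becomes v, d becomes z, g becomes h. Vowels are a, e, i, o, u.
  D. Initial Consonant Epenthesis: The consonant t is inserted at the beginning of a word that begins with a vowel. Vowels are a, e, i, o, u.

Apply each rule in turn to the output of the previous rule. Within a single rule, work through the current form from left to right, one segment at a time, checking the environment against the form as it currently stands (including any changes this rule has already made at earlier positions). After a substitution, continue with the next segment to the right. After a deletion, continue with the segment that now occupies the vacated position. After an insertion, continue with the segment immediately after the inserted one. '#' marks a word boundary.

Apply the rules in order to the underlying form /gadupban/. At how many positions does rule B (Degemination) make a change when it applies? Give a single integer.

A Regressive Voicing Assimilation: [gadupban] → [gadubban]
B Degemination: [gadubban] → [gaduban]
C Stop Lenition: [gaduban] → [gazuvan]
D Initial Consonant Epenthesis: no change — [gazuvan]
Rule B changed 1 position(s).

1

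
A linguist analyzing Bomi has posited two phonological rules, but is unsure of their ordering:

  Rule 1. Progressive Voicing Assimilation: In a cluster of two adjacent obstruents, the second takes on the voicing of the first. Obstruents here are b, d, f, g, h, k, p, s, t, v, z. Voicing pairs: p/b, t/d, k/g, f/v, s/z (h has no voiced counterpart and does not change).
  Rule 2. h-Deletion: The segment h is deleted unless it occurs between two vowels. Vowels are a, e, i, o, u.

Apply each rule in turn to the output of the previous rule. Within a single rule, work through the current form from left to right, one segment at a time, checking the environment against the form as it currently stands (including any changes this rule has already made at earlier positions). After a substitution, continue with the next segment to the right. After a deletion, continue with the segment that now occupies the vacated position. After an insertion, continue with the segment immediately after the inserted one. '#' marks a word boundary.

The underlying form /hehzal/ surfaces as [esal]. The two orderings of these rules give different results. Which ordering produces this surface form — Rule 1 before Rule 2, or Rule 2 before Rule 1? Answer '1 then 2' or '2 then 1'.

Order 1 then 2:
  1 Progressive Voicing Assimilation: [hehzal] → [hehsal]
  2 h-Deletion: [hehsal] → [esal]
  result: [esal]
Order 2 then 1:
  2 h-Deletion: [hehzal] → [ezal]
  1 Progressive Voicing Assimilation: no change — [ezal]
  result: [ezal]

1 then 2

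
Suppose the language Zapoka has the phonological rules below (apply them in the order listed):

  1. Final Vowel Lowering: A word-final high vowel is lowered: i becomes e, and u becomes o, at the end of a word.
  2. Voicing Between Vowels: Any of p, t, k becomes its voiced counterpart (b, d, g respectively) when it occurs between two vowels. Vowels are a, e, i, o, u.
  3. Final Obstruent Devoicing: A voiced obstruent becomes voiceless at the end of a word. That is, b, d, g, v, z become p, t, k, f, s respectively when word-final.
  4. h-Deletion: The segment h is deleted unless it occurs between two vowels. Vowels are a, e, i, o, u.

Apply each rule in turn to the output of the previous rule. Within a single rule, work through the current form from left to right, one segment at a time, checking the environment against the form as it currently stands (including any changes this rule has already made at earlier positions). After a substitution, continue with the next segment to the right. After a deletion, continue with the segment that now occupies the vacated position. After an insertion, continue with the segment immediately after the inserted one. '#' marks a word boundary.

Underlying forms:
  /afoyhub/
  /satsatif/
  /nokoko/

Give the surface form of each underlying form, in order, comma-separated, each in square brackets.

[afoyup], [satsadif], [nogogo]

/afoyhub/:
  1 Final Vowel Lowering: no change — [afoyhub]
  2 Voicing Between Vowels: no change — [afoyhub]
  3 Final Obstruent Devoicing: [afoyhub] → [afoyhup]
  4 h-Deletion: [afoyhup] → [afoyup]
/satsatif/:
  1 Final Vowel Lowering: no change — [satsatif]
  2 Voicing Between Vowels: [satsatif] → [satsadif]
  3 Final Obstruent Devoicing: no change — [satsadif]
  4 h-Deletion: no change — [satsadif]
/nokoko/:
  1 Final Vowel Lowering: no change — [nokoko]
  2 Voicing Between Vowels: [nokoko] → [nogogo]
  3 Final Obstruent Devoicing: no change — [nogogo]
  4 h-Deletion: no change — [nogogo]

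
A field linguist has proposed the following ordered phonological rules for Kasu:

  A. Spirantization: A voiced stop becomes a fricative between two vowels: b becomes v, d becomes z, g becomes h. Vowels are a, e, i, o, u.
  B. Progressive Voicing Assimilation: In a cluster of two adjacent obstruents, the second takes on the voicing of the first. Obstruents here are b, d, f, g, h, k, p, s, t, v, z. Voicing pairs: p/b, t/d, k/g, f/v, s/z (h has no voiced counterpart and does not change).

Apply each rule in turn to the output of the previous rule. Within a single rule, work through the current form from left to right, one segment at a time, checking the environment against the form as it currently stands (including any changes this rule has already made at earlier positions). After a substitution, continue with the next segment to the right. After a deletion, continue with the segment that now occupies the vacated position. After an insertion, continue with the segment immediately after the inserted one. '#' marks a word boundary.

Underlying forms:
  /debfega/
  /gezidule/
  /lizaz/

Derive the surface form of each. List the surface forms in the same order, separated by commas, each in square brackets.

/debfega/:
  A Spirantization: [debfega] → [debfeha]
  B Progressive Voicing Assimilation: [debfeha] → [debveha]
/gezidule/:
  A Spirantization: [gezidule] → [gezizule]
  B Progressive Voicing Assimilation: no change — [gezizule]
/lizaz/:
  A Spirantization: no change — [lizaz]
  B Progressive Voicing Assimilation: no change — [lizaz]

[debveha], [gezizule], [lizaz]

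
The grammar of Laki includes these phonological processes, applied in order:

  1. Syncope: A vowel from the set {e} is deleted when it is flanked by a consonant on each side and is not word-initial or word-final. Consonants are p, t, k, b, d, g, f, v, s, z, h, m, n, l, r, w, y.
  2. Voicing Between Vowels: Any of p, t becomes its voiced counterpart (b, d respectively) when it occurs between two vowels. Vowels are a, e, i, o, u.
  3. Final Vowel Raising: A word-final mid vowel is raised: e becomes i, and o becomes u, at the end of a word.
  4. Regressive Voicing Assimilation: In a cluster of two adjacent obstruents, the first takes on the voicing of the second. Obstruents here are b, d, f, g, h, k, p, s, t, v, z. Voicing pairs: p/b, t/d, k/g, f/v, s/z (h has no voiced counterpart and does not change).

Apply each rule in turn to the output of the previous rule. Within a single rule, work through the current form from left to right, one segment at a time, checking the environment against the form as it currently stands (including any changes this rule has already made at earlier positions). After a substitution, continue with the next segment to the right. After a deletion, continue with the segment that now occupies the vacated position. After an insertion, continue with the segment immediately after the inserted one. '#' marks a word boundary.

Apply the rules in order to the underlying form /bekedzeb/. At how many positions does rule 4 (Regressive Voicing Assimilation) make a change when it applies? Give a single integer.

2

1 Syncope: [bekedzeb] → [bkdzb]
2 Voicing Between Vowels: no change — [bkdzb]
3 Final Vowel Raising: no change — [bkdzb]
4 Regressive Voicing Assimilation: [bkdzb] → [pgdzb]
Rule 4 changed 2 position(s).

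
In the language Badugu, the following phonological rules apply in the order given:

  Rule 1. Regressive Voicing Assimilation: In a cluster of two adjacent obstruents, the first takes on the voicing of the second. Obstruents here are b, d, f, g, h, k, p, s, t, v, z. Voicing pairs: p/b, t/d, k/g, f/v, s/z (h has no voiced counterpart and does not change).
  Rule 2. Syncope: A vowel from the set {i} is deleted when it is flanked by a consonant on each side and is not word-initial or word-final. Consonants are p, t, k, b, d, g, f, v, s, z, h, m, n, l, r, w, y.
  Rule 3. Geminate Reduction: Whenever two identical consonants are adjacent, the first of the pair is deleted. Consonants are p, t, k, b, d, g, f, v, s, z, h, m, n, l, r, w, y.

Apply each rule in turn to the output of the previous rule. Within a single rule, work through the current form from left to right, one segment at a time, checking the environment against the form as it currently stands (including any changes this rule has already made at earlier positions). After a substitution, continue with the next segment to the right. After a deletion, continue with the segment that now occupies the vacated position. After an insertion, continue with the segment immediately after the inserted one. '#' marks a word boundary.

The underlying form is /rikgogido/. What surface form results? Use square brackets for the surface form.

[rgogdo]

Rule 1 Regressive Voicing Assimilation: [rikgogido] → [riggogido]
Rule 2 Syncope: [riggogido] → [rggogdo]
Rule 3 Geminate Reduction: [rggogdo] → [rgogdo]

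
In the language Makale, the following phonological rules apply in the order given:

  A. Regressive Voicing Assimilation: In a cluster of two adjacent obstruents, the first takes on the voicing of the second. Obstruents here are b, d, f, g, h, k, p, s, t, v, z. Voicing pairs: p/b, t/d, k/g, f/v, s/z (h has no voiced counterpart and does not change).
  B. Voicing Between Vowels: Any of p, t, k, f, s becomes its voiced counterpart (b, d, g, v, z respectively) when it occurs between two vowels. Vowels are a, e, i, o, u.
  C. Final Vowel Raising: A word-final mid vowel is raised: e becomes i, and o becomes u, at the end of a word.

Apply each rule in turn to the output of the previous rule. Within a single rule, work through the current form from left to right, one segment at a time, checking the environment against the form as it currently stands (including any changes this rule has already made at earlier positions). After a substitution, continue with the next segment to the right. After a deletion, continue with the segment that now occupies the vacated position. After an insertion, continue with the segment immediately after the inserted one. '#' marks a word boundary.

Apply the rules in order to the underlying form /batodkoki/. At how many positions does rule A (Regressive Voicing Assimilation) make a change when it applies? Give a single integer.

1

A Regressive Voicing Assimilation: [batodkoki] → [batotkoki]
B Voicing Between Vowels: [batotkoki] → [badotkogi]
C Final Vowel Raising: no change — [badotkogi]
Rule A changed 1 position(s).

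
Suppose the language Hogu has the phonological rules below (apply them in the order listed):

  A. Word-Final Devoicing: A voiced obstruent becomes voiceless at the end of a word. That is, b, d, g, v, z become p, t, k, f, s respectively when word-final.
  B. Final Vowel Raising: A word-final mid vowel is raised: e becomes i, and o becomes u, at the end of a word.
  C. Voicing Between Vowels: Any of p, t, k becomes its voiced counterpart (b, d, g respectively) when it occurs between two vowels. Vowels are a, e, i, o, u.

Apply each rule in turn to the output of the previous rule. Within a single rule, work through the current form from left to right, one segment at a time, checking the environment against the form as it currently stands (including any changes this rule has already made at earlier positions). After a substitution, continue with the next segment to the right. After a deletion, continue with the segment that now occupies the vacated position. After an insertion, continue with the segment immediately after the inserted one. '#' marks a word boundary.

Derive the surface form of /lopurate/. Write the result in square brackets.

A Word-Final Devoicing: no change — [lopurate]
B Final Vowel Raising: [lopurate] → [lopurati]
C Voicing Between Vowels: [lopurati] → [loburadi]

[loburadi]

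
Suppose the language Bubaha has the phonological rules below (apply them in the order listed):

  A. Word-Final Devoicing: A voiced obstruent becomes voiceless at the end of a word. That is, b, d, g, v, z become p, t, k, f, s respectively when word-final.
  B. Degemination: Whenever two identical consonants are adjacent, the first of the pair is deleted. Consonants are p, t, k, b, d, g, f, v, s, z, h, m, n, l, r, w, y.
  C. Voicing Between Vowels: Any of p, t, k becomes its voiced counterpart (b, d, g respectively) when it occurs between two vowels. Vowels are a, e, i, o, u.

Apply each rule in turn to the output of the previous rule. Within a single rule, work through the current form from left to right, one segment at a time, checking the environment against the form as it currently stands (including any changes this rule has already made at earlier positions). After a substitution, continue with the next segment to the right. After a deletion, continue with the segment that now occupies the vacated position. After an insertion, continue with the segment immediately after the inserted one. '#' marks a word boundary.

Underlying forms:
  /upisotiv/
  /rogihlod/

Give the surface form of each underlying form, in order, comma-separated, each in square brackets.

/upisotiv/:
  A Word-Final Devoicing: [upisotiv] → [upisotif]
  B Degemination: no change — [upisotif]
  C Voicing Between Vowels: [upisotif] → [ubisodif]
/rogihlod/:
  A Word-Final Devoicing: [rogihlod] → [rogihlot]
  B Degemination: no change — [rogihlot]
  C Voicing Between Vowels: no change — [rogihlot]

[ubisodif], [rogihlot]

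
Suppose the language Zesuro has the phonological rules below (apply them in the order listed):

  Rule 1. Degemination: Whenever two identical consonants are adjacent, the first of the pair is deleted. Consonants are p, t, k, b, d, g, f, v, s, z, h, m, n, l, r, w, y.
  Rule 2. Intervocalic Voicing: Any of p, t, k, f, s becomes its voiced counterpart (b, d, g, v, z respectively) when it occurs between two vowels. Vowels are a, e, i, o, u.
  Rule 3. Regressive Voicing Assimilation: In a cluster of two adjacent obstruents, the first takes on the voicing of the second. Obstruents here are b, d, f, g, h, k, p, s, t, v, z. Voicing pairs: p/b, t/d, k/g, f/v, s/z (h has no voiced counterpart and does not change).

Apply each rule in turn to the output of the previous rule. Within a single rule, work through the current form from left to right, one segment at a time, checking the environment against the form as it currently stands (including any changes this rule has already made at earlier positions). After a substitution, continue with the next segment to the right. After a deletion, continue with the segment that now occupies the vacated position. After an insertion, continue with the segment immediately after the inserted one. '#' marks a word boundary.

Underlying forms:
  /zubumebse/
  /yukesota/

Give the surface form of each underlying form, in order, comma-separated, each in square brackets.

[zubumepse], [yugezoda]

/zubumebse/:
  Rule 1 Degemination: no change — [zubumebse]
  Rule 2 Intervocalic Voicing: no change — [zubumebse]
  Rule 3 Regressive Voicing Assimilation: [zubumebse] → [zubumepse]
/yukesota/:
  Rule 1 Degemination: no change — [yukesota]
  Rule 2 Intervocalic Voicing: [yukesota] → [yugezoda]
  Rule 3 Regressive Voicing Assimilation: no change — [yugezoda]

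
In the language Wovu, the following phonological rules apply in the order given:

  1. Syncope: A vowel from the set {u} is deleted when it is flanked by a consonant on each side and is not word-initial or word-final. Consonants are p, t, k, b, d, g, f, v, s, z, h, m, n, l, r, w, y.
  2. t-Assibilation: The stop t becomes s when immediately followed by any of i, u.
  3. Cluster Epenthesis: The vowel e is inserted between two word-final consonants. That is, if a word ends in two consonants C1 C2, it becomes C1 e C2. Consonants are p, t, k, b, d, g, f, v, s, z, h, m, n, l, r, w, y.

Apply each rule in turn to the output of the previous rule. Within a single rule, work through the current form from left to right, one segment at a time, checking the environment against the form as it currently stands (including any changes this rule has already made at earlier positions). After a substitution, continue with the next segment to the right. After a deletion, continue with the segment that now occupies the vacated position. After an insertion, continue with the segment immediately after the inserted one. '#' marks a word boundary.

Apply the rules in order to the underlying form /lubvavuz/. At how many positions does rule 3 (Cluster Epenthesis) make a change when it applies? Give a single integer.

1

1 Syncope: [lubvavuz] → [lbvavz]
2 t-Assibilation: no change — [lbvavz]
3 Cluster Epenthesis: [lbvavz] → [lbvavez]
Rule 3 changed 1 position(s).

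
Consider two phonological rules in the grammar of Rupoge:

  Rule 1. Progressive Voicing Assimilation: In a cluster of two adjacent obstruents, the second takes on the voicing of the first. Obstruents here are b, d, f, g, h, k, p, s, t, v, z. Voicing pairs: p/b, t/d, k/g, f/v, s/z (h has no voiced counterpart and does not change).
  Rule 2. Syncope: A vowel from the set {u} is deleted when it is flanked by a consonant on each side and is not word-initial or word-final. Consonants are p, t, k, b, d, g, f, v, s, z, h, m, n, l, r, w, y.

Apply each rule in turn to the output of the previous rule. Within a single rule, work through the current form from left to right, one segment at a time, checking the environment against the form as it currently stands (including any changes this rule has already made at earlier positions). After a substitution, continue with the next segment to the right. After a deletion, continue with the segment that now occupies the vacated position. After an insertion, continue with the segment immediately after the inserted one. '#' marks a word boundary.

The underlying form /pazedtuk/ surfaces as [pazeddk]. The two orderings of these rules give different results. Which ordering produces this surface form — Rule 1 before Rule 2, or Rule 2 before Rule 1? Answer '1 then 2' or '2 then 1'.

Order 1 then 2:
  1 Progressive Voicing Assimilation: [pazedtuk] → [pazedduk]
  2 Syncope: [pazedduk] → [pazeddk]
  result: [pazeddk]
Order 2 then 1:
  2 Syncope: [pazedtuk] → [pazedtk]
  1 Progressive Voicing Assimilation: [pazedtk] → [pazeddg]
  result: [pazeddg]

1 then 2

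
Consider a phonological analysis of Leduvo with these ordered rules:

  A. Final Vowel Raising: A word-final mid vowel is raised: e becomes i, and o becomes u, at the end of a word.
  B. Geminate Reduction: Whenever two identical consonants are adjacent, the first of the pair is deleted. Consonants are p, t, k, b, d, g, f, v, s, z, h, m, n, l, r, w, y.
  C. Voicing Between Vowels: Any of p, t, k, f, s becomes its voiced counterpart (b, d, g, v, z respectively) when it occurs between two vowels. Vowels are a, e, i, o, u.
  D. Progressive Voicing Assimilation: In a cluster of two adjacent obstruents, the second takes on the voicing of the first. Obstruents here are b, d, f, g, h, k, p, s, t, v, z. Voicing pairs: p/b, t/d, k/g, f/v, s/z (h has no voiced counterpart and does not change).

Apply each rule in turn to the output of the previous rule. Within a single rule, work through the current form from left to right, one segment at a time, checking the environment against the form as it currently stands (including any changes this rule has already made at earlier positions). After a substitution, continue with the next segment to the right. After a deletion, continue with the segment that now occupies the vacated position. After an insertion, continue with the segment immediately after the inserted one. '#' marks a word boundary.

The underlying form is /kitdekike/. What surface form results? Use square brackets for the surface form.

[kittegigi]

A Final Vowel Raising: [kitdekike] → [kitdekiki]
B Geminate Reduction: no change — [kitdekiki]
C Voicing Between Vowels: [kitdekiki] → [kitdegigi]
D Progressive Voicing Assimilation: [kitdegigi] → [kittegigi]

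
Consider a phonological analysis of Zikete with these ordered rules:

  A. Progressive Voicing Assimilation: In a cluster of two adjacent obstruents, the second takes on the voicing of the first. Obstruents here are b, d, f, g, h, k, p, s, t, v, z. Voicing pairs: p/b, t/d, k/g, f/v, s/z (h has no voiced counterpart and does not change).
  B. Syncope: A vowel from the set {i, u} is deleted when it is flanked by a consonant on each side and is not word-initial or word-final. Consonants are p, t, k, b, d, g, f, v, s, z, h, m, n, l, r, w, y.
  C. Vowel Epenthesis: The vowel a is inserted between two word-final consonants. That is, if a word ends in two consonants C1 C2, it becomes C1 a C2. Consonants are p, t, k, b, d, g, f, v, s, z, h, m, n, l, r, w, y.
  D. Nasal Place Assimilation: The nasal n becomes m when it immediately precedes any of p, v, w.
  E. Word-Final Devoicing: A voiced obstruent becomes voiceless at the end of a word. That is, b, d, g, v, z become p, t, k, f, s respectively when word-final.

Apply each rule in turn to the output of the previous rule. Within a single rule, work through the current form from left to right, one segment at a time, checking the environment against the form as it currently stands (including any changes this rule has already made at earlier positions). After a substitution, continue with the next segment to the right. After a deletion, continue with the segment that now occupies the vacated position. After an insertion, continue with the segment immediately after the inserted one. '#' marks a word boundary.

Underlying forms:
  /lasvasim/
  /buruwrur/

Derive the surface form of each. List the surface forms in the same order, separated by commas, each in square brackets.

[lasfasam], [brwrar]

/lasvasim/:
  A Progressive Voicing Assimilation: [lasvasim] → [lasfasim]
  B Syncope: [lasfasim] → [lasfasm]
  C Vowel Epenthesis: [lasfasm] → [lasfasam]
  D Nasal Place Assimilation: no change — [lasfasam]
  E Word-Final Devoicing: no change — [lasfasam]
/buruwrur/:
  A Progressive Voicing Assimilation: no change — [buruwrur]
  B Syncope: [buruwrur] → [brwrr]
  C Vowel Epenthesis: [brwrr] → [brwrar]
  D Nasal Place Assimilation: no change — [brwrar]
  E Word-Final Devoicing: no change — [brwrar]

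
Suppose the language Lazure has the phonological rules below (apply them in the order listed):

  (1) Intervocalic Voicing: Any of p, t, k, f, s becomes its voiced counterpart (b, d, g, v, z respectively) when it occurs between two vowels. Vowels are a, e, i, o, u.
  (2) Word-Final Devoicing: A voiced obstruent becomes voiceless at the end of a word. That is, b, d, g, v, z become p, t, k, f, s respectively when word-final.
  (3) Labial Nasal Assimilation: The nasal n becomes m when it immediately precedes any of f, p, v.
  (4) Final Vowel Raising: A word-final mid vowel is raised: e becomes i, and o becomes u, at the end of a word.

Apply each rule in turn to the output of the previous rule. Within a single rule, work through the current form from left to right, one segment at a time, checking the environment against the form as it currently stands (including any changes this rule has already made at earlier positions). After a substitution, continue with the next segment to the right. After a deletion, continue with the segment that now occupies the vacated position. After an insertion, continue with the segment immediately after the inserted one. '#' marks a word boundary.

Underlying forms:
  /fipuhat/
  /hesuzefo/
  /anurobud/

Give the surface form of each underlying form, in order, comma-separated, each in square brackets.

[fibuhat], [hezuzevu], [anurobut]

/fipuhat/:
  (1) Intervocalic Voicing: [fipuhat] → [fibuhat]
  (2) Word-Final Devoicing: no change — [fibuhat]
  (3) Labial Nasal Assimilation: no change — [fibuhat]
  (4) Final Vowel Raising: no change — [fibuhat]
/hesuzefo/:
  (1) Intervocalic Voicing: [hesuzefo] → [hezuzevo]
  (2) Word-Final Devoicing: no change — [hezuzevo]
  (3) Labial Nasal Assimilation: no change — [hezuzevo]
  (4) Final Vowel Raising: [hezuzevo] → [hezuzevu]
/anurobud/:
  (1) Intervocalic Voicing: no change — [anurobud]
  (2) Word-Final Devoicing: [anurobud] → [anurobut]
  (3) Labial Nasal Assimilation: no change — [anurobut]
  (4) Final Vowel Raising: no change — [anurobut]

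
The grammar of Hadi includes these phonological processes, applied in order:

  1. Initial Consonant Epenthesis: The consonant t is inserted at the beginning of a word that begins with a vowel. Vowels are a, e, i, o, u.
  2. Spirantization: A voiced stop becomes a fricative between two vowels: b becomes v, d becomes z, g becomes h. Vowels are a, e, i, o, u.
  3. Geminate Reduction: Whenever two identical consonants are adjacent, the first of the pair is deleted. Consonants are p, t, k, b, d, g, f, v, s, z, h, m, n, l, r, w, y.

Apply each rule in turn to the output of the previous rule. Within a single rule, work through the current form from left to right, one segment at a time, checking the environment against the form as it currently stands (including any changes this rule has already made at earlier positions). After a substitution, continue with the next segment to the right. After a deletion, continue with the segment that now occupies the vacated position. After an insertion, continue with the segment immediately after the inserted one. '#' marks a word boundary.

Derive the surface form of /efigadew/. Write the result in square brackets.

1 Initial Consonant Epenthesis: [efigadew] → [tefigadew]
2 Spirantization: [tefigadew] → [tefihazew]
3 Geminate Reduction: no change — [tefihazew]

[tefihazew]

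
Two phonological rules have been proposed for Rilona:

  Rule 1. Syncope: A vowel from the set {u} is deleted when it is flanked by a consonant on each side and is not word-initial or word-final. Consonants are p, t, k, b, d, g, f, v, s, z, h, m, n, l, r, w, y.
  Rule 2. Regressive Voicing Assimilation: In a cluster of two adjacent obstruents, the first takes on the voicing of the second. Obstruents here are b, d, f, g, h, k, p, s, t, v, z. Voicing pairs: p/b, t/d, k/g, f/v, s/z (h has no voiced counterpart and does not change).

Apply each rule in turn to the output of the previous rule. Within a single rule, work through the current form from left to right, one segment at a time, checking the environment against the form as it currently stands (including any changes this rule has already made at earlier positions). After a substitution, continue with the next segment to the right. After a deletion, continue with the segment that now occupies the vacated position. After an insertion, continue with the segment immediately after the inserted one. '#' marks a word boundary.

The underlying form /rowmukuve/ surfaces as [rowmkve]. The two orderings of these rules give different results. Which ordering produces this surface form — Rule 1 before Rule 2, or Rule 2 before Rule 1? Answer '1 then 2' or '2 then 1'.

Order 1 then 2:
  1 Syncope: [rowmukuve] → [rowmkve]
  2 Regressive Voicing Assimilation: [rowmkve] → [rowmgve]
  result: [rowmgve]
Order 2 then 1:
  2 Regressive Voicing Assimilation: no change — [rowmukuve]
  1 Syncope: [rowmukuve] → [rowmkve]
  result: [rowmkve]

2 then 1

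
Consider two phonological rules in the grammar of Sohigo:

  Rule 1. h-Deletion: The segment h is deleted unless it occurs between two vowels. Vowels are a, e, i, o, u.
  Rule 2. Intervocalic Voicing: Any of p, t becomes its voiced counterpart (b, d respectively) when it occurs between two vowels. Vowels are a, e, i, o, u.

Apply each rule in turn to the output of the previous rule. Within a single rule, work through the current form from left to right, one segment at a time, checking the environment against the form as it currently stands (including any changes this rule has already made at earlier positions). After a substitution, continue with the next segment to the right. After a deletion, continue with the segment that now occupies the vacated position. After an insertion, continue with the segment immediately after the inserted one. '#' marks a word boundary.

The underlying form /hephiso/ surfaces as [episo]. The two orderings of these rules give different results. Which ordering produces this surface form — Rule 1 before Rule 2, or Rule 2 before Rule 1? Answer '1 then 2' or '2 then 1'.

2 then 1

Order 1 then 2:
  1 h-Deletion: [hephiso] → [episo]
  2 Intervocalic Voicing: [episo] → [ebiso]
  result: [ebiso]
Order 2 then 1:
  2 Intervocalic Voicing: no change — [hephiso]
  1 h-Deletion: [hephiso] → [episo]
  result: [episo]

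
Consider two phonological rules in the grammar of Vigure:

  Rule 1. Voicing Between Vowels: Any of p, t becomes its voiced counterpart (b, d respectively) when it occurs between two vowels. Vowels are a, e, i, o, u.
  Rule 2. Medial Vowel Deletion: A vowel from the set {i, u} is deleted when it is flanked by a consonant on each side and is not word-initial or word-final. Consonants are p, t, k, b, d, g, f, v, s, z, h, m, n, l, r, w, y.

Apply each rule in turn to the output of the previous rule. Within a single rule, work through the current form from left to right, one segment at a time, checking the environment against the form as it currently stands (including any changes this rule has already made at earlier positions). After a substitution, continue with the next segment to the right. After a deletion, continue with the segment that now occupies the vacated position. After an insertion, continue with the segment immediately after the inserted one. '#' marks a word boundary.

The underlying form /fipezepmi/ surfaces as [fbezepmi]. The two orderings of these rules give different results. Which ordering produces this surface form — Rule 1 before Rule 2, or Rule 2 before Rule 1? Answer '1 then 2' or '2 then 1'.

Order 1 then 2:
  1 Voicing Between Vowels: [fipezepmi] → [fibezepmi]
  2 Medial Vowel Deletion: [fibezepmi] → [fbezepmi]
  result: [fbezepmi]
Order 2 then 1:
  2 Medial Vowel Deletion: [fipezepmi] → [fpezepmi]
  1 Voicing Between Vowels: no change — [fpezepmi]
  result: [fpezepmi]

1 then 2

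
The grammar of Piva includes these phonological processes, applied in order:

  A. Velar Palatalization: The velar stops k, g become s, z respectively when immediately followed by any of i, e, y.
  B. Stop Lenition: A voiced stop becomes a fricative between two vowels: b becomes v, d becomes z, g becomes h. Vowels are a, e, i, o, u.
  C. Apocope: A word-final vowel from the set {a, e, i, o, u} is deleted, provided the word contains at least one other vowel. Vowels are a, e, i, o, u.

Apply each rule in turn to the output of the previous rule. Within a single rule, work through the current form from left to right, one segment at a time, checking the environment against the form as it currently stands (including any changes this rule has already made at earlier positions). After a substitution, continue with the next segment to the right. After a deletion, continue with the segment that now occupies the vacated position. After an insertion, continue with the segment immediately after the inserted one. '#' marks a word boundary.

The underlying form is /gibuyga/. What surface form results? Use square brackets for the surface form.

A Velar Palatalization: [gibuyga] → [zibuyga]
B Stop Lenition: [zibuyga] → [zivuyga]
C Apocope: [zivuyga] → [zivuyg]

[zivuyg]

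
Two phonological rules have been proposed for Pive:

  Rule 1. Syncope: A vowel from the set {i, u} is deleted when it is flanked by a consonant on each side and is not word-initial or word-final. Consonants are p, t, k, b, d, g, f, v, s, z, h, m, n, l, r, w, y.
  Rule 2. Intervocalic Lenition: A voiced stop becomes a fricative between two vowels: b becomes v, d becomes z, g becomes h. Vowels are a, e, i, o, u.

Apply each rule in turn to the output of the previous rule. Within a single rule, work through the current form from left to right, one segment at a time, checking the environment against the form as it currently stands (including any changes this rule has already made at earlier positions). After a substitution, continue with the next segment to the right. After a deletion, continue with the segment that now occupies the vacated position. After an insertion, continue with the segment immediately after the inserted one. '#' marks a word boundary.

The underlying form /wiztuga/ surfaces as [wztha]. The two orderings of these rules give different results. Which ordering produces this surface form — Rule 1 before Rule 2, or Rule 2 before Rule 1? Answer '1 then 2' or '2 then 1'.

2 then 1

Order 1 then 2:
  1 Syncope: [wiztuga] → [wztga]
  2 Intervocalic Lenition: no change — [wztga]
  result: [wztga]
Order 2 then 1:
  2 Intervocalic Lenition: [wiztuga] → [wiztuha]
  1 Syncope: [wiztuha] → [wztha]
  result: [wztha]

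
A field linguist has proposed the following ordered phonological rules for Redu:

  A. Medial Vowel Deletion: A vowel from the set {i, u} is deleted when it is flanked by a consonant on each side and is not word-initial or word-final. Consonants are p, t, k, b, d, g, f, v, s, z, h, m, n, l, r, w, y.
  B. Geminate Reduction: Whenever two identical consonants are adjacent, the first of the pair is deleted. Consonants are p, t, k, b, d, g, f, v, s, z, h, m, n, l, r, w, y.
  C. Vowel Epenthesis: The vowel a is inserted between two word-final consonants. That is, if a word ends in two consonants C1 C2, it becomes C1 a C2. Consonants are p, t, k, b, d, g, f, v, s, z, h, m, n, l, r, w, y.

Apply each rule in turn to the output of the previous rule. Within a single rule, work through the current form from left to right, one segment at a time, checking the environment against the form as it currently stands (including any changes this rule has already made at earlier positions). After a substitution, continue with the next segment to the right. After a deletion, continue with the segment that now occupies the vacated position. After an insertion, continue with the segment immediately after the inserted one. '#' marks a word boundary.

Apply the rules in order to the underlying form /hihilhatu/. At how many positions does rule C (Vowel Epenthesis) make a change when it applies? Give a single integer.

A Medial Vowel Deletion: [hihilhatu] → [hhlhatu]
B Geminate Reduction: [hhlhatu] → [hlhatu]
C Vowel Epenthesis: no change — [hlhatu]
Rule C changed 0 position(s).

0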